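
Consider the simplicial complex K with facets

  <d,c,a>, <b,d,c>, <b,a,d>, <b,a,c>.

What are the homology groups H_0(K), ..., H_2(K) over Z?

H_0 ≅ Z,  H_1 = 0,  H_2 ≅ Z.

Take the total order a < b < c < d on the vertex set. Then K (dimension 2) consists of the simplices:

  0-simplices (4): a, b, c, d
  1-simplices (6): ab, ac, ad, bc, bd, cd
  2-simplices (4): abc, abd, acd, bcd

so the chain groups are C_0 ≅ Z^4, C_1 ≅ Z^6, C_2 ≅ Z^4.

The boundary map ∂_1: C_1 → C_0 sends each edge [p,q] (with p < q) to q − p. For instance
  ∂ac = c − a.
This gives a 4×6 integer matrix of rank 3; reducing to Smith normal form yields diagonal entries (1,1,1).

Boundary ∂_2: C_2 → C_1 acts by ∂[p,q,r] = [q,r] − [p,r] + [p,q]. For instance
  ∂acd = cd − ad + ac,
  ∂bcd = cd − bd + bc.
The 6×4 boundary matrix has rank 3 and Smith normal form diag(1,1,1).

Now H_k = ker ∂_k / im ∂_{k+1}, so:

  H_0: rank C_0 − rank ∂_1 = 4 − 3 = 1, and the invariant factors of ∂_1 are all 1, so H_0 = Z.
  H_1: rank ker ∂_1 − rank ∂_2 = (6 − 3) − 3 = 0, and the invariant factors of ∂_2 are all 1, so H_1 = 0.
  H_2: rank ker ∂_2 − rank ∂_3 = (4 − 3) − 0 = 1, and there is no ∂_3, so H_2 = Z.

As a check, the Euler characteristic is 4 − 6 + 4 = 2, which agrees with 1 − 0 + 1 = 2.
(K is a triangulation of the 2-sphere S^2.)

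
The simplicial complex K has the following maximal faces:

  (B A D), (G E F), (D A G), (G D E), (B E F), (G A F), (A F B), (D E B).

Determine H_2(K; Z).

H_2 ≅ Z.

Fix the vertex order A < B < D < E < F < G and write every simplex with vertices in increasing order. Then dim K = 2 and the simplices of K are:

  0-simplices (6): A, B, D, E, F, G
  1-simplices (12): AB, AD, AF, AG, BD, BE, BF, DE, DG, EF, EG, FG
  2-simplices (8): ABD, ABF, ADG, AFG, BDE, BEF, DEG, EFG

so the chain groups are C_0 ≅ Z^6, C_1 ≅ Z^12, C_2 ≅ Z^8.

∂_1: C_1 → C_0 sends each edge [p,q] (with p < q) to q − p. For instance
  ∂EF = F − E.
This gives a 6×12 integer matrix of rank 5; reducing to Smith normal form yields diagonal entries (1,1,1,1,1).

Boundary ∂_2: C_2 → C_1 acts by ∂[p,q,r] = [q,r] − [p,r] + [p,q]. For instance
  ∂BEF = EF − BF + BE,
  ∂ABD = BD − AD + AB.
The 12×8 boundary matrix has rank 7 and Smith normal form diag(1,1,1,1,1,1,1).

Computing H_k = (kernel of ∂_k) / (image of ∂_{k+1}):

  H_2: rank ker ∂_2 − rank ∂_3 = (8 − 7) − 0 = 1, and there is no ∂_3, so H_2 = Z.

(K is a triangulation of the 2-sphere S^2.)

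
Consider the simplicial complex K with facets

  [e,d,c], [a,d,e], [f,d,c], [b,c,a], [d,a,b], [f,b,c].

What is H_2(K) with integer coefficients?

Order the vertices as a < b < c < d < e < f. Listing each simplex with vertices in this order, K has dimension 2 with simplices:

  0-simplices (6): a, b, c, d, e, f
  1-simplices (12): ab, ac, ad, ae, bc, bd, bf, cd, ce, cf, de, df
  2-simplices (6): abc, abd, ade, bcf, cde, cdf

giving chain groups C_0 ≅ Z^6, C_1 ≅ Z^12, C_2 ≅ Z^6.

The boundary map ∂_1: C_1 → C_0 sends each edge [p,q] (with p < q) to q − p. For instance
  ∂bd = d − b.
This gives a 6×12 integer matrix of rank 5; reducing to Smith normal form yields diagonal entries (1,1,1,1,1).

Boundary ∂_2: C_2 → C_1 acts by ∂[p,q,r] = [q,r] − [p,r] + [p,q]. For instance
  ∂bcf = cf − bf + bc,
  ∂ade = de − ae + ad.
As a 12×6 matrix over Z this has rank 6, with invariant factors (1,1,1,1,1,1).

Now H_k = ker ∂_k / im ∂_{k+1}, so:

  H_2: rank ker ∂_2 − rank ∂_3 = (6 − 6) − 0 = 0, and there is no ∂_3, so H_2 = 0.

H_2 ≅ 0.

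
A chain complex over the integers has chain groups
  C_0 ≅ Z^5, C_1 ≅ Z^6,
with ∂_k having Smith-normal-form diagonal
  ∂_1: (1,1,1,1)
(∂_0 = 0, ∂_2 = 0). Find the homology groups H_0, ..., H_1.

H_0: b_0 = 5 − 0 − 4 = 1; torsion from ∂_1 factors > 1: none. So H_0 ≅ Z.
H_1: b_1 = 6 − 4 − 0 = 2; torsion from ∂_2 factors > 1: none. So H_1 ≅ Z^2.

H_0 ≅ Z,  H_1 ≅ Z^2.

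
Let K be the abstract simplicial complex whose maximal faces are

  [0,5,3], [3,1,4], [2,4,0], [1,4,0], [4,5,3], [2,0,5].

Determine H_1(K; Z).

H_1 ≅ Z.

Take the total order 0 < 1 < 2 < 3 < 4 < 5 on the vertex set. Then K (dimension 2) consists of the simplices:

  0-simplices (6): [0], [1], [2], [3], [4], [5]
  1-simplices (12): [0,1], [0,2], [0,3], [0,4], [0,5], [1,3], [1,4], [2,4], [2,5], [3,4], [3,5], [4,5]
  2-simplices (6): [0,1,4], [0,2,4], [0,2,5], [0,3,5], [1,3,4], [3,4,5]

so the chain groups are C_0 ≅ Z^6, C_1 ≅ Z^12, C_2 ≅ Z^6.

Boundary ∂_1: C_1 → C_0 maps an edge to its endpoints' difference, ∂[p,q] = q − p. For instance
  ∂[3,5] = [5] − [3].
As a 6×12 matrix over Z this has rank 5, with invariant factors (1,1,1,1,1).

Boundary ∂_2: C_2 → C_1 maps a triangle to the signed sum of its edges. For instance
  ∂[3,4,5] = [4,5] − [3,5] + [3,4],
  ∂[1,3,4] = [3,4] − [1,4] + [1,3].
This gives a 12×6 integer matrix of rank 6; reducing to Smith normal form yields diagonal entries (1,1,1,1,1,1).

Reading off H_k = ker ∂_k / im ∂_{k+1}:

  H_1: rank ker ∂_1 − rank ∂_2 = (12 − 5) − 6 = 1, and the invariant factors of ∂_2 are all 1, so H_1 = Z.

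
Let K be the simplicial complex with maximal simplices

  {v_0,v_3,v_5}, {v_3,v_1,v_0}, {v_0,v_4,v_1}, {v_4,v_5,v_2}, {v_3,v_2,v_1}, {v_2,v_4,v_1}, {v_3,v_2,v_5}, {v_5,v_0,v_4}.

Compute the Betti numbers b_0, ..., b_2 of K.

b_0 = 1, b_1 = 0, b_2 = 1.

We work with the vertex ordering v_0 < v_1 < v_2 < v_3 < v_4 < v_5. The simplices of K, each written with vertices in increasing order, are:

  0-simplices (6): [v_0], [v_1], [v_2], [v_3], [v_4], [v_5]
  1-simplices (12): [v_0,v_1], [v_0,v_3], [v_0,v_4], [v_0,v_5], [v_1,v_2], [v_1,v_3], [v_1,v_4], [v_2,v_3], [v_2,v_4], [v_2,v_5], [v_3,v_5], [v_4,v_5]
  2-simplices (8): [v_0,v_1,v_3], [v_0,v_1,v_4], [v_0,v_3,v_5], [v_0,v_4,v_5], [v_1,v_2,v_3], [v_1,v_2,v_4], [v_2,v_3,v_5], [v_2,v_4,v_5]

Hence C_0 ≅ Z^6, C_1 ≅ Z^12, C_2 ≅ Z^8.

Boundary ∂_1: C_1 → C_0 maps an edge to its endpoints' difference, ∂[p,q] = q − p. For instance
  ∂[v_0,v_4] = [v_4] − [v_0].
This gives a 6×12 integer matrix of rank 5; reducing to Smith normal form yields diagonal entries (1,1,1,1,1).

The boundary map ∂_2: C_2 → C_1 maps a triangle to the signed sum of its edges. For instance
  ∂[v_0,v_3,v_5] = [v_3,v_5] − [v_0,v_5] + [v_0,v_3],
  ∂[v_1,v_2,v_4] = [v_2,v_4] − [v_1,v_4] + [v_1,v_2].
As a 12×8 matrix over Z this has rank 7, with invariant factors (1,1,1,1,1,1,1).

Reading off H_k = ker ∂_k / im ∂_{k+1}:

  H_0: rank C_0 − rank ∂_1 = 6 − 5 = 1, and the invariant factors of ∂_1 are all 1, so H_0 = Z.
  H_1: rank ker ∂_1 − rank ∂_2 = (12 − 5) − 7 = 0, and the invariant factors of ∂_2 are all 1, so H_1 = 0.
  H_2: rank ker ∂_2 − rank ∂_3 = (8 − 7) − 0 = 1, and there is no ∂_3, so H_2 = Z.

Hence the Betti numbers are b_0 = 1, b_1 = 0, b_2 = 1.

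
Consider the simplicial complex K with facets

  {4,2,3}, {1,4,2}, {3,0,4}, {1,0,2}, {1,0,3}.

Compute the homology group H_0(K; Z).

H_0 = Z.

Order the vertices as 0 < 1 < 2 < 3 < 4. Listing each simplex with vertices in this order, K has dimension 2 with simplices:

  0-simplices (5): [0], [1], [2], [3], [4]
  1-simplices (10): [0,1], [0,2], [0,3], [0,4], [1,2], [1,3], [1,4], [2,3], [2,4], [3,4]
  2-simplices (5): [0,1,2], [0,1,3], [0,3,4], [1,2,4], [2,3,4]

Hence C_0 ≅ Z^5, C_1 ≅ Z^10, C_2 ≅ Z^5.

Boundary ∂_1: C_1 → C_0 maps an edge to its endpoints' difference, ∂[p,q] = q − p. For instance
  ∂[0,3] = [3] − [0].
This gives a 5×10 integer matrix of rank 4; reducing to Smith normal form yields diagonal entries (1,1,1,1).

Boundary ∂_2: C_2 → C_1 maps a triangle to the signed sum of its edges. For instance
  ∂[0,1,2] = [1,2] − [0,2] + [0,1],
  ∂[1,2,4] = [2,4] − [1,4] + [1,2].
This gives a 10×5 integer matrix of rank 5; reducing to Smith normal form yields diagonal entries (1,1,1,1,1).

Reading off H_k = ker ∂_k / im ∂_{k+1}:

  H_0: rank C_0 − rank ∂_1 = 5 − 4 = 1, and the invariant factors of ∂_1 are all 1, so H_0 ≅ Z.

(K is a triangulation of the Möbius band.)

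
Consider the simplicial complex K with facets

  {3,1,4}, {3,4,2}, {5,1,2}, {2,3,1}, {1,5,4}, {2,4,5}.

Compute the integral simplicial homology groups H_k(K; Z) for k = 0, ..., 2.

H_0 ≅ Z,  H_1 = 0,  H_2 ≅ Z.

We work with the vertex ordering 1 < 2 < 3 < 4 < 5. The simplices of K, each written with vertices in increasing order, are:

  0-simplices (5): [1], [2], [3], [4], [5]
  1-simplices (9): [1,2], [1,3], [1,4], [1,5], [2,3], [2,4], [2,5], [3,4], [4,5]
  2-simplices (6): [1,2,3], [1,2,5], [1,3,4], [1,4,5], [2,3,4], [2,4,5]

giving chain groups C_0 ≅ Z^5, C_1 ≅ Z^9, C_2 ≅ Z^6.

Boundary ∂_1: C_1 → C_0 maps an edge to its endpoints' difference, ∂[p,q] = q − p.
The resulting 5×9 matrix has rank 4, and its Smith normal form has invariant factors (1,1,1,1).

∂_2: C_2 → C_1 sends each 2-simplex [p,q,r] to [q,r] − [p,r] + [p,q]. For instance
  ∂[1,3,4] = [3,4] − [1,4] + [1,3],
  ∂[1,2,5] = [2,5] − [1,5] + [1,2].
The resulting 9×6 matrix has rank 5, and its Smith normal form has invariant factors (1,1,1,1,1).

From H_k ≅ ker(∂_k) / im(∂_{k+1}) we obtain:

  H_0: rank C_0 − rank ∂_1 = 5 − 4 = 1, and the invariant factors of ∂_1 are all 1, so H_0 = Z.
  H_1: rank ker ∂_1 − rank ∂_2 = (9 − 4) − 5 = 0, and the invariant factors of ∂_2 are all 1, so H_1 = 0.
  H_2: rank ker ∂_2 − rank ∂_3 = (6 − 5) − 0 = 1, and there is no ∂_3, so H_2 = Z.

As a check, the Euler characteristic is 5 − 9 + 6 = 2, which agrees with 1 − 0 + 1 = 2.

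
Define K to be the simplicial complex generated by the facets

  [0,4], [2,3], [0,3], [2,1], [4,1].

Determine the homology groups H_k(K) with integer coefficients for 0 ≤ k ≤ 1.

H_0 ≅ Z,  H_1 ≅ Z.

Order the vertices as 0 < 1 < 2 < 3 < 4. Listing each simplex with vertices in this order, K has dimension 1 with simplices:

  0-simplices (5): [0], [1], [2], [3], [4]
  1-simplices (5): [0,3], [0,4], [1,2], [1,4], [2,3]

Hence C_0 ≅ Z^5, C_1 ≅ Z^5.

∂_1: C_1 → C_0 is given by ∂[p,q] = [q] − [p]. For instance
  ∂[2,3] = [3] − [2].
This gives a 5×5 integer matrix of rank 4; reducing to Smith normal form yields diagonal entries (1,1,1,1).

Reading off H_k = ker ∂_k / im ∂_{k+1}:

  H_0: rank C_0 − rank ∂_1 = 5 − 4 = 1, and the invariant factors of ∂_1 are all 1, so H_0 = Z.
  H_1: rank ker ∂_1 − rank ∂_2 = (5 − 4) − 0 = 1, and there is no ∂_2, so H_1 = Z.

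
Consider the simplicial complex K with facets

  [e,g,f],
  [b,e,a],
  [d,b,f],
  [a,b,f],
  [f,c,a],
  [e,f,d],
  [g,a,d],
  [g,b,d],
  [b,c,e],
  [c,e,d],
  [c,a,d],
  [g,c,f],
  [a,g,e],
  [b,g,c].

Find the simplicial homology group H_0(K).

H_0 ≅ Z.

Order the vertices as a < b < c < d < e < f < g. Listing each simplex with vertices in this order, K has dimension 2 with simplices:

  0-simplices (7): a, b, c, d, e, f, g
  1-simplices (21): ab, ac, ad, ae, af, ag, bc, bd, be, bf, bg, cd, ce, cf, cg, de, df, dg, ef, eg, fg
  2-simplices (14): abe, abf, acd, acf, adg, aeg, bce, bcg, bdf, bdg, cde, cfg, def, efg

so the chain groups are C_0 ≅ Z^7, C_1 ≅ Z^21, C_2 ≅ Z^14.

∂_1: C_1 → C_0 maps an edge to its endpoints' difference, ∂[p,q] = q − p.
The resulting 7×21 matrix has rank 6, and its Smith normal form has invariant factors (1,1,1,1,1,1).

∂_2: C_2 → C_1 acts by ∂[p,q,r] = [q,r] − [p,r] + [p,q]. For instance
  ∂adg = dg − ag + ad,
  ∂cde = de − ce + cd.
The resulting 21×14 matrix has rank 13, and its Smith normal form has invariant factors (1,1,1,1,1,1,1,1,1,1,1,1,1).

From H_k ≅ ker(∂_k) / im(∂_{k+1}) we obtain:

  H_0: rank C_0 − rank ∂_1 = 7 − 6 = 1, and the invariant factors of ∂_1 are all 1, so H_0 ≅ Z.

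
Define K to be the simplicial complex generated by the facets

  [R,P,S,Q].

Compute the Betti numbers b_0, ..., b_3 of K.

b_0 = 1, b_1 = 0, b_2 = 0, b_3 = 0.

Fix the vertex order P < Q < R < S and write every simplex with vertices in increasing order. Then dim K = 3 and the simplices of K are:

  0-simplices (4): P, Q, R, S
  1-simplices (6): PQ, PR, PS, QR, QS, RS
  2-simplices (4): PQR, PQS, PRS, QRS
  3-simplices (1): PQRS

giving chain groups C_0 ≅ Z^4, C_1 ≅ Z^6, C_2 ≅ Z^4, C_3 ≅ Z^1.

∂_1: C_1 → C_0 is given by ∂[p,q] = [q] − [p].
As a 4×6 matrix over Z this has rank 3, with invariant factors (1,1,1).

The boundary map ∂_2: C_2 → C_1 acts by ∂[p,q,r] = [q,r] − [p,r] + [p,q]. For instance
  ∂PQR = QR − PR + PQ,
  ∂QRS = RS − QS + QR.
The resulting 6×4 matrix has rank 3, and its Smith normal form has invariant factors (1,1,1).

Boundary ∂_3: C_3 → C_2 sends each 3-simplex σ to the alternating sum Σ_i (−1)^i (σ with its i-th vertex removed). For instance
  ∂PQRS = QRS − PRS + PQS − PQR.
This gives a 4×1 integer matrix of rank 1; reducing to Smith normal form yields diagonal entries (1).

Reading off H_k = ker ∂_k / im ∂_{k+1}:

  H_0: rank C_0 − rank ∂_1 = 4 − 3 = 1, and the invariant factors of ∂_1 are all 1, so H_0 = Z.
  H_1: rank ker ∂_1 − rank ∂_2 = (6 − 3) − 3 = 0, and the invariant factors of ∂_2 are all 1, so H_1 = 0.
  H_2: rank ker ∂_2 − rank ∂_3 = (4 − 3) − 1 = 0, and the invariant factors of ∂_3 are all 1, so H_2 = 0.
  H_3: rank ker ∂_3 − rank ∂_4 = (1 − 1) − 0 = 0, and there is no ∂_4, so H_3 = 0.

As a check, the Euler characteristic is 4 − 6 + 4 − 1 = 1, which agrees with 1 − 0 + 0 − 0 = 1.

Hence the Betti numbers are b_0 = 1, b_1 = 0, b_2 = 0, b_3 = 0.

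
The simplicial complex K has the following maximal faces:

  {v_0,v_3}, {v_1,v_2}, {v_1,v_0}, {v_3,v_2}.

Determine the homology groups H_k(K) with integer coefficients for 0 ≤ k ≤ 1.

H_0 = Z,  H_1 = Z.

We work with the vertex ordering v_0 < v_1 < v_2 < v_3. The simplices of K, each written with vertices in increasing order, are:

  0-simplices (4): [v_0], [v_1], [v_2], [v_3]
  1-simplices (4): [v_0,v_1], [v_0,v_3], [v_1,v_2], [v_2,v_3]

so the chain groups are C_0 ≅ Z^4, C_1 ≅ Z^4.

The boundary map ∂_1: C_1 → C_0 maps an edge to its endpoints' difference, ∂[p,q] = q − p. For instance
  ∂[v_2,v_3] = [v_3] − [v_2].
As a 4×4 matrix over Z this has rank 3, with invariant factors (1,1,1).

Reading off H_k = ker ∂_k / im ∂_{k+1}:

  H_0: rank C_0 − rank ∂_1 = 4 − 3 = 1, and the invariant factors of ∂_1 are all 1, so H_0 ≅ Z.
  H_1: rank ker ∂_1 − rank ∂_2 = (4 − 3) − 0 = 1, and there is no ∂_2, so H_1 ≅ Z.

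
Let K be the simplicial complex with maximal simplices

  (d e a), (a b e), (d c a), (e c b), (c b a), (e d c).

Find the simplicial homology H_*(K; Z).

Fix the vertex order a < b < c < d < e and write every simplex with vertices in increasing order. Then dim K = 2 and the simplices of K are:

  0-simplices (5): a, b, c, d, e
  1-simplices (9): ab, ac, ad, ae, bc, be, cd, ce, de
  2-simplices (6): abc, abe, acd, ade, bce, cde

Hence C_0 ≅ Z^5, C_1 ≅ Z^9, C_2 ≅ Z^6.

∂_1: C_1 → C_0 sends each edge [p,q] (with p < q) to q − p.
The resulting 5×9 matrix has rank 4, and its Smith normal form has invariant factors (1,1,1,1).

Boundary ∂_2: C_2 → C_1 acts by ∂[p,q,r] = [q,r] − [p,r] + [p,q]. For instance
  ∂abe = be − ae + ab,
  ∂acd = cd − ad + ac.
The resulting 9×6 matrix has rank 5, and its Smith normal form has invariant factors (1,1,1,1,1).

Computing H_k = (kernel of ∂_k) / (image of ∂_{k+1}):

  H_0: rank C_0 − rank ∂_1 = 5 − 4 = 1, and the invariant factors of ∂_1 are all 1, so H_0 ≅ Z.
  H_1: rank ker ∂_1 − rank ∂_2 = (9 − 4) − 5 = 0, and the invariant factors of ∂_2 are all 1, so H_1 ≅ 0.
  H_2: rank ker ∂_2 − rank ∂_3 = (6 − 5) − 0 = 1, and there is no ∂_3, so H_2 ≅ Z.

As a check, the Euler characteristic is 5 − 9 + 6 = 2, which agrees with 1 − 0 + 1 = 2.

H_0 = Z,  H_1 = 0,  H_2 = Z.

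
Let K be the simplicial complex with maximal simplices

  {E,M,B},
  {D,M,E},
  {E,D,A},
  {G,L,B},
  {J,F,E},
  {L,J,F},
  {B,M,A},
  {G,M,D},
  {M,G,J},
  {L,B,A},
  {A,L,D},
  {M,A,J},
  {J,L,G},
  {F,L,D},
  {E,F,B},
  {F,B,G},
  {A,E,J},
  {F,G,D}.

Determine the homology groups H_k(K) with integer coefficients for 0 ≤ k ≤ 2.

Take the total order A < B < D < E < F < G < J < L < M on the vertex set. Then K (dimension 2) consists of the simplices:

  0-simplices (9): A, B, D, E, F, G, J, L, M
  1-simplices (27): AB, AD, AE, AJ, AL, AM, BE, BF, BG, BL, BM, DE, DF, DG, DL, DM, EF, EJ, EM, FG, FJ, FL, GJ, GL, GM, JL, JM
  2-simplices (18): ABL, ABM, ADE, ADL, AEJ, AJM, BEF, BEM, BFG, BGL, DEM, DFG, DFL, DGM, EFJ, FJL, GJL, GJM

Hence C_0 ≅ Z^9, C_1 ≅ Z^27, C_2 ≅ Z^18.

∂_1: C_1 → C_0 maps an edge to its endpoints' difference, ∂[p,q] = q − p. For instance
  ∂BM = M − B.
The 9×27 boundary matrix has rank 8 and Smith normal form diag(1,1,1,1,1,1,1,1).

The boundary map ∂_2: C_2 → C_1 acts by ∂[p,q,r] = [q,r] − [p,r] + [p,q]. For instance
  ∂AEJ = EJ − AJ + AE,
  ∂AJM = JM − AM + AJ.
The 27×18 boundary matrix has rank 18 and Smith normal form diag(1,1,1,1,1,1,1,1,1,1,1,1,1,1,1,1,1,2).

Computing H_k = (kernel of ∂_k) / (image of ∂_{k+1}):

  H_0: rank C_0 − rank ∂_1 = 9 − 8 = 1, and the invariant factors of ∂_1 are all 1, so H_0 = Z.
  H_1: rank ker ∂_1 − rank ∂_2 = (27 − 8) − 18 = 1, and ∂_2 has invariant factor 2 > 1, so H_1 = Z ⊕ Z/2.
  H_2: rank ker ∂_2 − rank ∂_3 = (18 − 18) − 0 = 0, and there is no ∂_3, so H_2 = 0.

As a check, the Euler characteristic is 9 − 27 + 18 = 0, which agrees with 1 − 1 + 0 = 0.

H_0 ≅ Z,  H_1 ≅ Z ⊕ Z/2,  H_2 = 0.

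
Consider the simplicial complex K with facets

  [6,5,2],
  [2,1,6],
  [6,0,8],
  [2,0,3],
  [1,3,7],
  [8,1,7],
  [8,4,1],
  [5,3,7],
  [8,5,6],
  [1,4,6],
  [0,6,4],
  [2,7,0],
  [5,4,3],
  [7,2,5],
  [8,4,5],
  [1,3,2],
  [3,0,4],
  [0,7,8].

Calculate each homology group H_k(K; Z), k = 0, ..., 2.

Take the total order 0 < 1 < 2 < 3 < 4 < 5 < 6 < 7 < 8 on the vertex set. Then K (dimension 2) consists of the simplices:

  0-simplices (9): [0], [1], [2], [3], [4], [5], [6], [7], [8]
  1-simplices (27): (27 of them)
  2-simplices (18): [0,2,3], [0,2,7], [0,3,4], [0,4,6], [0,6,8], [0,7,8], [1,2,3], [1,2,6], [1,3,7], [1,4,6], [1,4,8], [1,7,8], [2,5,6], [2,5,7], [3,4,5], [3,5,7], [4,5,8], [5,6,8]

giving chain groups C_0 ≅ Z^9, C_1 ≅ Z^27, C_2 ≅ Z^18.

Boundary ∂_1: C_1 → C_0 is given by ∂[p,q] = [q] − [p]. For instance
  ∂[0,7] = [7] − [0].
As a 9×27 matrix over Z this has rank 8, with invariant factors (1,1,1,1,1,1,1,1).

The boundary map ∂_2: C_2 → C_1 sends each 2-simplex [p,q,r] to [q,r] − [p,r] + [p,q]. For instance
  ∂[1,2,3] = [2,3] − [1,3] + [1,2],
  ∂[1,2,6] = [2,6] − [1,6] + [1,2].
The resulting 27×18 matrix has rank 18, and its Smith normal form has invariant factors (1,1,1,1,1,1,1,1,1,1,1,1,1,1,1,1,1,2).

From H_k ≅ ker(∂_k) / im(∂_{k+1}) we obtain:

  H_0: rank C_0 − rank ∂_1 = 9 − 8 = 1, and the invariant factors of ∂_1 are all 1, so H_0 ≅ Z.
  H_1: rank ker ∂_1 − rank ∂_2 = (27 − 8) − 18 = 1, and ∂_2 has invariant factor 2 > 1, so H_1 ≅ Z ⊕ Z/2Z.
  H_2: rank ker ∂_2 − rank ∂_3 = (18 − 18) − 0 = 0, and there is no ∂_3, so H_2 ≅ 0.

H_0 ≅ Z,  H_1 ≅ Z ⊕ Z/2Z,  H_2 = 0.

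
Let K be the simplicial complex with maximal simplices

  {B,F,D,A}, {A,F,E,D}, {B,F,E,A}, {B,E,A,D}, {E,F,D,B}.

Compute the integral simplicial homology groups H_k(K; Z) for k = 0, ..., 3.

Order the vertices as A < B < D < E < F. Listing each simplex with vertices in this order, K has dimension 3 with simplices:

  0-simplices (5): A, B, D, E, F
  1-simplices (10): AB, AD, AE, AF, BD, BE, BF, DE, DF, EF
  2-simplices (10): ABD, ABE, ABF, ADE, ADF, AEF, BDE, BDF, BEF, DEF
  3-simplices (5): ABDE, ABDF, ABEF, ADEF, BDEF

Hence C_0 ≅ Z^5, C_1 ≅ Z^10, C_2 ≅ Z^10, C_3 ≅ Z^5.

The boundary map ∂_1: C_1 → C_0 is given by ∂[p,q] = [q] − [p]. For instance
  ∂BD = D − B.
This gives a 5×10 integer matrix of rank 4; reducing to Smith normal form yields diagonal entries (1,1,1,1).

Boundary ∂_2: C_2 → C_1 acts by ∂[p,q,r] = [q,r] − [p,r] + [p,q]. For instance
  ∂DEF = EF − DF + DE,
  ∂ABD = BD − AD + AB.
As a 10×10 matrix over Z this has rank 6, with invariant factors (1,1,1,1,1,1).

∂_3: C_3 → C_2 sends each 3-simplex σ to the alternating sum Σ_i (−1)^i (σ with its i-th vertex removed). For instance
  ∂ABEF = BEF − AEF + ABF − ABE,
  ∂BDEF = DEF − BEF + BDF − BDE.
This gives a 10×5 integer matrix of rank 4; reducing to Smith normal form yields diagonal entries (1,1,1,1).

Now H_k = ker ∂_k / im ∂_{k+1}, so:

  H_0: rank C_0 − rank ∂_1 = 5 − 4 = 1, and the invariant factors of ∂_1 are all 1, so H_0 ≅ Z.
  H_1: rank ker ∂_1 − rank ∂_2 = (10 − 4) − 6 = 0, and the invariant factors of ∂_2 are all 1, so H_1 ≅ 0.
  H_2: rank ker ∂_2 − rank ∂_3 = (10 − 6) − 4 = 0, and the invariant factors of ∂_3 are all 1, so H_2 ≅ 0.
  H_3: rank ker ∂_3 − rank ∂_4 = (5 − 4) − 0 = 1, and there is no ∂_4, so H_3 ≅ Z.

As a check, the Euler characteristic is 5 − 10 + 10 − 5 = 0, which agrees with 1 − 0 + 0 − 1 = 0.

H_0 = Z,  H_1 = 0,  H_2 = 0,  H_3 = Z.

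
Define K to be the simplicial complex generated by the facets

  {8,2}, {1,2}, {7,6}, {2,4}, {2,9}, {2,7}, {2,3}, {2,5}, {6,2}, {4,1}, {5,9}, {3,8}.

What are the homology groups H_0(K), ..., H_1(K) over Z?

Take the total order 1 < 2 < 3 < 4 < 5 < 6 < 7 < 8 < 9 on the vertex set. Then K (dimension 1) consists of the simplices:

  0-simplices (9): [1], [2], [3], [4], [5], [6], [7], [8], [9]
  1-simplices (12): [1,2], [1,4], [2,3], [2,4], [2,5], [2,6], [2,7], [2,8], [2,9], [3,8], [5,9], [6,7]

so the chain groups are C_0 ≅ Z^9, C_1 ≅ Z^12.

∂_1: C_1 → C_0 is given by ∂[p,q] = [q] − [p]. For instance
  ∂[5,9] = [9] − [5].
This gives a 9×12 integer matrix of rank 8; reducing to Smith normal form yields diagonal entries (1,1,1,1,1,1,1,1).

Now H_k = ker ∂_k / im ∂_{k+1}, so:

  H_0: rank C_0 − rank ∂_1 = 9 − 8 = 1, and the invariant factors of ∂_1 are all 1, so H_0 ≅ Z.
  H_1: rank ker ∂_1 − rank ∂_2 = (12 − 8) − 0 = 4, and there is no ∂_2, so H_1 ≅ Z^4.

(K is a triangulation of a wedge of 4 circles.)

H_0 ≅ Z,  H_1 ≅ Z^4.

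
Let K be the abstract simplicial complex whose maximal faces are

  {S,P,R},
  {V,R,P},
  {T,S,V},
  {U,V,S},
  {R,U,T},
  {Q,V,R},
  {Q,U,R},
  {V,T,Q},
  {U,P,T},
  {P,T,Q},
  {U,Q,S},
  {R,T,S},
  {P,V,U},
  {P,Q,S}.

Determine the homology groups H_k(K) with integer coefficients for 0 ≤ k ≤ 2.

H_0 = Z,  H_1 = Z^2,  H_2 = Z.

We work with the vertex ordering P < Q < R < S < T < U < V. The simplices of K, each written with vertices in increasing order, are:

  0-simplices (7): P, Q, R, S, T, U, V
  1-simplices (21): PQ, PR, PS, PT, PU, PV, QR, QS, QT, QU, QV, RS, RT, RU, RV, ST, SU, SV, TU, TV, UV
  2-simplices (14): PQS, PQT, PRS, PRV, PTU, PUV, QRU, QRV, QSU, QTV, RST, RTU, STV, SUV

giving chain groups C_0 ≅ Z^7, C_1 ≅ Z^21, C_2 ≅ Z^14.

Boundary ∂_1: C_1 → C_0 sends each edge [p,q] (with p < q) to q − p. For instance
  ∂TV = V − T.
This gives a 7×21 integer matrix of rank 6; reducing to Smith normal form yields diagonal entries (1,1,1,1,1,1).

∂_2: C_2 → C_1 acts by ∂[p,q,r] = [q,r] − [p,r] + [p,q]. For instance
  ∂STV = TV − SV + ST,
  ∂SUV = UV − SV + SU.
As a 21×14 matrix over Z this has rank 13, with invariant factors (1,1,1,1,1,1,1,1,1,1,1,1,1).

Computing H_k = (kernel of ∂_k) / (image of ∂_{k+1}):

  H_0: rank C_0 − rank ∂_1 = 7 − 6 = 1, and the invariant factors of ∂_1 are all 1, so H_0 ≅ Z.
  H_1: rank ker ∂_1 − rank ∂_2 = (21 − 6) − 13 = 2, and the invariant factors of ∂_2 are all 1, so H_1 ≅ Z^2.
  H_2: rank ker ∂_2 − rank ∂_3 = (14 − 13) − 0 = 1, and there is no ∂_3, so H_2 ≅ Z.

(K is a triangulation of the torus T^2.)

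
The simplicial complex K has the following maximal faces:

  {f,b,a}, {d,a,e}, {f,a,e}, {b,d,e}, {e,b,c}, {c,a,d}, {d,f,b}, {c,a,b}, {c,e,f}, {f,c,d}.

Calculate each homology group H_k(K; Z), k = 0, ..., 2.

H_0 = Z,  H_1 = Z/2,  H_2 = 0.

We work with the vertex ordering a < b < c < d < e < f. The simplices of K, each written with vertices in increasing order, are:

  0-simplices (6): a, b, c, d, e, f
  1-simplices (15): ab, ac, ad, ae, af, bc, bd, be, bf, cd, ce, cf, de, df, ef
  2-simplices (10): abc, abf, acd, ade, aef, bce, bde, bdf, cdf, cef

giving chain groups C_0 ≅ Z^6, C_1 ≅ Z^15, C_2 ≅ Z^10.

The boundary map ∂_1: C_1 → C_0 maps an edge to its endpoints' difference, ∂[p,q] = q − p. For instance
  ∂bc = c − b.
As a 6×15 matrix over Z this has rank 5, with invariant factors (1,1,1,1,1).

The boundary map ∂_2: C_2 → C_1 acts by ∂[p,q,r] = [q,r] − [p,r] + [p,q]. For instance
  ∂bde = de − be + bd,
  ∂acd = cd − ad + ac.
The 15×10 boundary matrix has rank 10 and Smith normal form diag(1,1,1,1,1,1,1,1,1,2).

Computing H_k = (kernel of ∂_k) / (image of ∂_{k+1}):

  H_0: rank C_0 − rank ∂_1 = 6 − 5 = 1, and the invariant factors of ∂_1 are all 1, so H_0 ≅ Z.
  H_1: rank ker ∂_1 − rank ∂_2 = (15 − 5) − 10 = 0, and ∂_2 has invariant factor 2 > 1, so H_1 ≅ Z/2.
  H_2: rank ker ∂_2 − rank ∂_3 = (10 − 10) − 0 = 0, and there is no ∂_3, so H_2 ≅ 0.

As a check, the Euler characteristic is 6 − 15 + 10 = 1, which agrees with 1 − 0 + 0 = 1.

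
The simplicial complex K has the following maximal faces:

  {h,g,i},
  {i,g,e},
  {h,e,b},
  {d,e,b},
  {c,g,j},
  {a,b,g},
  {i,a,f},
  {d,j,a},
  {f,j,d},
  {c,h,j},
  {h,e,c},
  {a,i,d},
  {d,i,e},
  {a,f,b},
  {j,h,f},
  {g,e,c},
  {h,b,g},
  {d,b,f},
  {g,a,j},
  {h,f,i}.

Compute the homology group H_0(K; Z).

We work with the vertex ordering a < b < c < d < e < f < g < h < i < j. The simplices of K, each written with vertices in increasing order, are:

  0-simplices (10): a, b, c, d, e, f, g, h, i, j
  1-simplices (30): ab, ad, af, ag, ai, aj, bd, be, bf, bg, bh, ce, cg, ch, cj, de, df, di, dj, eg, eh, ei, fh, fi, fj, gh, gi, gj, hi, hj
  2-simplices (20): abf, abg, adi, adj, afi, agj, bde, bdf, beh, bgh, ceg, ceh, cgj, chj, dei, dfj, egi, fhi, fhj, ghi

Hence C_0 ≅ Z^10, C_1 ≅ Z^30, C_2 ≅ Z^20.

∂_1: C_1 → C_0 maps an edge to its endpoints' difference, ∂[p,q] = q − p. For instance
  ∂gi = i − g.
The resulting 10×30 matrix has rank 9, and its Smith normal form has invariant factors (1,1,1,1,1,1,1,1,1).

∂_2: C_2 → C_1 maps a triangle to the signed sum of its edges. For instance
  ∂afi = fi − ai + af,
  ∂ghi = hi − gi + gh.
This gives a 30×20 integer matrix of rank 20; reducing to Smith normal form yields diagonal entries (1,1,1,1,1,1,1,1,1,1,1,1,1,1,1,1,1,1,1,2).

Now H_k = ker ∂_k / im ∂_{k+1}, so:

  H_0: rank C_0 − rank ∂_1 = 10 − 9 = 1, and the invariant factors of ∂_1 are all 1, so H_0 = Z.

(K is a triangulation of the Klein bottle.)

H_0 = Z.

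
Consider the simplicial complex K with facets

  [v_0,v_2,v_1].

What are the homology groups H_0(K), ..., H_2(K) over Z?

Take the total order v_0 < v_1 < v_2 on the vertex set. Then K (dimension 2) consists of the simplices:

  0-simplices (3): [v_0], [v_1], [v_2]
  1-simplices (3): [v_0,v_1], [v_0,v_2], [v_1,v_2]
  2-simplices (1): [v_0,v_1,v_2]

giving chain groups C_0 ≅ Z^3, C_1 ≅ Z^3, C_2 ≅ Z^1.

The boundary map ∂_1: C_1 → C_0 is given by ∂[p,q] = [q] − [p]. For instance
  ∂[v_1,v_2] = [v_2] − [v_1].
This gives a 3×3 integer matrix of rank 2; reducing to Smith normal form yields diagonal entries (1,1).

Boundary ∂_2: C_2 → C_1 maps a triangle to the signed sum of its edges. For instance
  ∂[v_0,v_1,v_2] = [v_1,v_2] − [v_0,v_2] + [v_0,v_1].
This gives a 3×1 integer matrix of rank 1; reducing to Smith normal form yields diagonal entries (1).

Computing H_k = (kernel of ∂_k) / (image of ∂_{k+1}):

  H_0: rank C_0 − rank ∂_1 = 3 − 2 = 1, and the invariant factors of ∂_1 are all 1, so H_0 ≅ Z.
  H_1: rank ker ∂_1 − rank ∂_2 = (3 − 2) − 1 = 0, and the invariant factors of ∂_2 are all 1, so H_1 ≅ 0.
  H_2: rank ker ∂_2 − rank ∂_3 = (1 − 1) − 0 = 0, and there is no ∂_3, so H_2 ≅ 0.

H_0 ≅ Z,  H_1 = 0,  H_2 = 0.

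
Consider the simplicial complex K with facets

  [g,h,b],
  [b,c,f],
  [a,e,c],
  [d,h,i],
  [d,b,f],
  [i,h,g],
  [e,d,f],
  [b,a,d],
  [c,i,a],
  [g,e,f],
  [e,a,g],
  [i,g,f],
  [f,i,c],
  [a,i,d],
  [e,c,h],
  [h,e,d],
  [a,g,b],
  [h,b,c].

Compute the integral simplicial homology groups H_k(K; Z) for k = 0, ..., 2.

We work with the vertex ordering a < b < c < d < e < f < g < h < i. The simplices of K, each written with vertices in increasing order, are:

  0-simplices (9): a, b, c, d, e, f, g, h, i
  1-simplices (27): ab, ac, ad, ae, ag, ai, bc, bd, bf, bg, bh, ce, cf, ch, ci, de, df, dh, di, ef, eg, eh, fg, fi, gh, gi, hi
  2-simplices (18): abd, abg, ace, aci, adi, aeg, bcf, bch, bdf, bgh, ceh, cfi, def, deh, dhi, efg, fgi, ghi

so the chain groups are C_0 ≅ Z^9, C_1 ≅ Z^27, C_2 ≅ Z^18.

∂_1: C_1 → C_0 sends each edge [p,q] (with p < q) to q − p.
This gives a 9×27 integer matrix of rank 8; reducing to Smith normal form yields diagonal entries (1,1,1,1,1,1,1,1).

The boundary map ∂_2: C_2 → C_1 acts by ∂[p,q,r] = [q,r] − [p,r] + [p,q]. For instance
  ∂abg = bg − ag + ab,
  ∂bch = ch − bh + bc.
As a 27×18 matrix over Z this has rank 17, with invariant factors (1,1,1,1,1,1,1,1,1,1,1,1,1,1,1,1,1).

From H_k ≅ ker(∂_k) / im(∂_{k+1}) we obtain:

  H_0: rank C_0 − rank ∂_1 = 9 − 8 = 1, and the invariant factors of ∂_1 are all 1, so H_0 ≅ Z.
  H_1: rank ker ∂_1 − rank ∂_2 = (27 − 8) − 17 = 2, and the invariant factors of ∂_2 are all 1, so H_1 ≅ Z^2.
  H_2: rank ker ∂_2 − rank ∂_3 = (18 − 17) − 0 = 1, and there is no ∂_3, so H_2 ≅ Z.

H_0 ≅ Z,  H_1 ≅ Z^2,  H_2 ≅ Z.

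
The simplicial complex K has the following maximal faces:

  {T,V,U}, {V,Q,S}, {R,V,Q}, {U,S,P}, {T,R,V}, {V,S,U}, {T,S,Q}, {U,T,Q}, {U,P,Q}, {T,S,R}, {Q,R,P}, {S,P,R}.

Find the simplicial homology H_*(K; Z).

Fix the vertex order P < Q < R < S < T < U < V and write every simplex with vertices in increasing order. Then dim K = 2 and the simplices of K are:

  0-simplices (7): P, Q, R, S, T, U, V
  1-simplices (18): PQ, PR, PS, PU, QR, QS, QT, QU, QV, RS, RT, RV, ST, SU, SV, TU, TV, UV
  2-simplices (12): PQR, PQU, PRS, PSU, QRV, QST, QSV, QTU, RST, RTV, SUV, TUV

giving chain groups C_0 ≅ Z^7, C_1 ≅ Z^18, C_2 ≅ Z^12.

The boundary map ∂_1: C_1 → C_0 maps an edge to its endpoints' difference, ∂[p,q] = q − p. For instance
  ∂PR = R − P.
The 7×18 boundary matrix has rank 6 and Smith normal form diag(1,1,1,1,1,1).

The boundary map ∂_2: C_2 → C_1 acts by ∂[p,q,r] = [q,r] − [p,r] + [p,q]. For instance
  ∂QTU = TU − QU + QT,
  ∂TUV = UV − TV + TU.
This gives a 18×12 integer matrix of rank 12; reducing to Smith normal form yields diagonal entries (1,1,1,1,1,1,1,1,1,1,1,2).

Reading off H_k = ker ∂_k / im ∂_{k+1}:

  H_0: rank C_0 − rank ∂_1 = 7 − 6 = 1, and the invariant factors of ∂_1 are all 1, so H_0 ≅ Z.
  H_1: rank ker ∂_1 − rank ∂_2 = (18 − 6) − 12 = 0, and ∂_2 has invariant factor 2 > 1, so H_1 ≅ Z/2Z.
  H_2: rank ker ∂_2 − rank ∂_3 = (12 − 12) − 0 = 0, and there is no ∂_3, so H_2 ≅ 0.

H_0 ≅ Z,  H_1 ≅ Z/2Z,  H_2 = 0.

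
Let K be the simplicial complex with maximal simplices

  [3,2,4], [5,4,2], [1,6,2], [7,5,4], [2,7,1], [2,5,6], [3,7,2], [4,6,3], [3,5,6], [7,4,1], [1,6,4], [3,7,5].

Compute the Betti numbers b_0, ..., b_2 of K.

b_0 = 1, b_1 = 0, b_2 = 0.

Take the total order 1 < 2 < 3 < 4 < 5 < 6 < 7 on the vertex set. Then K (dimension 2) consists of the simplices:

  0-simplices (7): [1], [2], [3], [4], [5], [6], [7]
  1-simplices (18): [1,2], [1,4], [1,6], [1,7], [2,3], [2,4], [2,5], [2,6], [2,7], [3,4], [3,5], [3,6], [3,7], [4,5], [4,6], [4,7], [5,6], [5,7]
  2-simplices (12): [1,2,6], [1,2,7], [1,4,6], [1,4,7], [2,3,4], [2,3,7], [2,4,5], [2,5,6], [3,4,6], [3,5,6], [3,5,7], [4,5,7]

Hence C_0 ≅ Z^7, C_1 ≅ Z^18, C_2 ≅ Z^12.

The boundary map ∂_1: C_1 → C_0 maps an edge to its endpoints' difference, ∂[p,q] = q − p. For instance
  ∂[3,5] = [5] − [3].
As a 7×18 matrix over Z this has rank 6, with invariant factors (1,1,1,1,1,1).

The boundary map ∂_2: C_2 → C_1 maps a triangle to the signed sum of its edges. For instance
  ∂[1,4,6] = [4,6] − [1,6] + [1,4],
  ∂[1,2,6] = [2,6] − [1,6] + [1,2].
This gives a 18×12 integer matrix of rank 12; reducing to Smith normal form yields diagonal entries (1,1,1,1,1,1,1,1,1,1,1,2).

Now H_k = ker ∂_k / im ∂_{k+1}, so:

  H_0: rank C_0 − rank ∂_1 = 7 − 6 = 1, and the invariant factors of ∂_1 are all 1, so H_0 ≅ Z.
  H_1: rank ker ∂_1 − rank ∂_2 = (18 − 6) − 12 = 0, and ∂_2 has invariant factor 2 > 1, so H_1 ≅ Z/2.
  H_2: rank ker ∂_2 − rank ∂_3 = (12 − 12) − 0 = 0, and there is no ∂_3, so H_2 ≅ 0.

As a check, the Euler characteristic is 7 − 18 + 12 = 1, which agrees with 1 − 0 + 0 = 1.
(K is a triangulation of the real projective plane RP^2.)

Hence the Betti numbers are b_0 = 1, b_1 = 0, b_2 = 0.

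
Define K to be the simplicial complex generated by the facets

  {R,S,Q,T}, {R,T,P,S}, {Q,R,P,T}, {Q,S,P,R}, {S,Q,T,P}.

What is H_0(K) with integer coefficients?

H_0 ≅ Z.

Fix the vertex order P < Q < R < S < T and write every simplex with vertices in increasing order. Then dim K = 3 and the simplices of K are:

  0-simplices (5): P, Q, R, S, T
  1-simplices (10): PQ, PR, PS, PT, QR, QS, QT, RS, RT, ST
  2-simplices (10): PQR, PQS, PQT, PRS, PRT, PST, QRS, QRT, QST, RST
  3-simplices (5): PQRS, PQRT, PQST, PRST, QRST

so the chain groups are C_0 ≅ Z^5, C_1 ≅ Z^10, C_2 ≅ Z^10, C_3 ≅ Z^5.

Boundary ∂_1: C_1 → C_0 is given by ∂[p,q] = [q] − [p]. For instance
  ∂QT = T − Q.
As a 5×10 matrix over Z this has rank 4, with invariant factors (1,1,1,1).

∂_2: C_2 → C_1 sends each 2-simplex [p,q,r] to [q,r] − [p,r] + [p,q]. For instance
  ∂PQR = QR − PR + PQ,
  ∂PQT = QT − PT + PQ.
As a 10×10 matrix over Z this has rank 6, with invariant factors (1,1,1,1,1,1).

The boundary map ∂_3: C_3 → C_2 sends each 3-simplex σ to the alternating sum Σ_i (−1)^i (σ with its i-th vertex removed). For instance
  ∂PRST = RST − PST + PRT − PRS,
  ∂QRST = RST − QST + QRT − QRS.
As a 10×5 matrix over Z this has rank 4, with invariant factors (1,1,1,1).

Now H_k = ker ∂_k / im ∂_{k+1}, so:

  H_0: rank C_0 − rank ∂_1 = 5 − 4 = 1, and the invariant factors of ∂_1 are all 1, so H_0 = Z.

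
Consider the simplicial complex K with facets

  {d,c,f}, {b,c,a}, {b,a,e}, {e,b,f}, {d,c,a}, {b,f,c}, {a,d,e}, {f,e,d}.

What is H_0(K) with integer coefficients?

K has 6 vertices, 12 edges, 8 triangles.
rank ∂_0 = 0, rank ∂_1 = 5 ⇒ b_0 = 6 − 0 − 5 = 1; all invariant factors of ∂_1 are 1 so no torsion. So H_0 = Z.

H_0 ≅ Z.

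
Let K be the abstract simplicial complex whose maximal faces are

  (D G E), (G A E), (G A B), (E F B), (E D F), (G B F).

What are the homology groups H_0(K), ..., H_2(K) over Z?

H_0 ≅ Z,  H_1 ≅ Z,  H_2 = 0.

Fix the vertex order A < B < D < E < F < G and write every simplex with vertices in increasing order. Then dim K = 2 and the simplices of K are:

  0-simplices (6): A, B, D, E, F, G
  1-simplices (12): AB, AE, AG, BE, BF, BG, DE, DF, DG, EF, EG, FG
  2-simplices (6): ABG, AEG, BEF, BFG, DEF, DEG

so the chain groups are C_0 ≅ Z^6, C_1 ≅ Z^12, C_2 ≅ Z^6.

∂_1: C_1 → C_0 sends each edge [p,q] (with p < q) to q − p. For instance
  ∂BF = F − B.
The resulting 6×12 matrix has rank 5, and its Smith normal form has invariant factors (1,1,1,1,1).

Boundary ∂_2: C_2 → C_1 maps a triangle to the signed sum of its edges. For instance
  ∂BFG = FG − BG + BF,
  ∂DEG = EG − DG + DE.
This gives a 12×6 integer matrix of rank 6; reducing to Smith normal form yields diagonal entries (1,1,1,1,1,1).

Computing H_k = (kernel of ∂_k) / (image of ∂_{k+1}):

  H_0: rank C_0 − rank ∂_1 = 6 − 5 = 1, and the invariant factors of ∂_1 are all 1, so H_0 = Z.
  H_1: rank ker ∂_1 − rank ∂_2 = (12 − 5) − 6 = 1, and the invariant factors of ∂_2 are all 1, so H_1 = Z.
  H_2: rank ker ∂_2 − rank ∂_3 = (6 − 6) − 0 = 0, and there is no ∂_3, so H_2 = 0.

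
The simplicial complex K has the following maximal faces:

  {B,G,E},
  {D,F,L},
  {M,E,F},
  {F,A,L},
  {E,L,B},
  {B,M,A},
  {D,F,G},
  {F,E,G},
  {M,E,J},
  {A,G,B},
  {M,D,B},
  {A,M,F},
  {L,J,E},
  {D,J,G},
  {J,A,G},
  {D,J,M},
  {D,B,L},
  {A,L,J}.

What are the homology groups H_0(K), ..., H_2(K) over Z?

We work with the vertex ordering A < B < D < E < F < G < J < L < M. The simplices of K, each written with vertices in increasing order, are:

  0-simplices (9): A, B, D, E, F, G, J, L, M
  1-simplices (27): AB, AF, AG, AJ, AL, AM, BD, BE, BG, BL, BM, DF, DG, DJ, DL, DM, EF, EG, EJ, EL, EM, FG, FL, FM, GJ, JL, JM
  2-simplices (18): ABG, ABM, AFL, AFM, AGJ, AJL, BDL, BDM, BEG, BEL, DFG, DFL, DGJ, DJM, EFG, EFM, EJL, EJM

so the chain groups are C_0 ≅ Z^9, C_1 ≅ Z^27, C_2 ≅ Z^18.

∂_1: C_1 → C_0 is given by ∂[p,q] = [q] − [p]. For instance
  ∂AJ = J − A.
This gives a 9×27 integer matrix of rank 8; reducing to Smith normal form yields diagonal entries (1,1,1,1,1,1,1,1).

Boundary ∂_2: C_2 → C_1 sends each 2-simplex [p,q,r] to [q,r] − [p,r] + [p,q]. For instance
  ∂ABM = BM − AM + AB,
  ∂BEL = EL − BL + BE.
This gives a 27×18 integer matrix of rank 17; reducing to Smith normal form yields diagonal entries (1,1,1,1,1,1,1,1,1,1,1,1,1,1,1,1,1).

Reading off H_k = ker ∂_k / im ∂_{k+1}:

  H_0: rank C_0 − rank ∂_1 = 9 − 8 = 1, and the invariant factors of ∂_1 are all 1, so H_0 ≅ Z.
  H_1: rank ker ∂_1 − rank ∂_2 = (27 − 8) − 17 = 2, and the invariant factors of ∂_2 are all 1, so H_1 ≅ Z^2.
  H_2: rank ker ∂_2 − rank ∂_3 = (18 − 17) − 0 = 1, and there is no ∂_3, so H_2 ≅ Z.

As a check, the Euler characteristic is 9 − 27 + 18 = 0, which agrees with 1 − 2 + 1 = 0.

H_0 = Z,  H_1 = Z^2,  H_2 = Z.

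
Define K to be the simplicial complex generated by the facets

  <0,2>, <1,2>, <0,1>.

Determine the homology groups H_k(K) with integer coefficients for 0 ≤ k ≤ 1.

H_0 ≅ Z,  H_1 ≅ Z.

Order the vertices as 0 < 1 < 2. Listing each simplex with vertices in this order, K has dimension 1 with simplices:

  0-simplices (3): [0], [1], [2]
  1-simplices (3): [0,1], [0,2], [1,2]

giving chain groups C_0 ≅ Z^3, C_1 ≅ Z^3.

Boundary ∂_1: C_1 → C_0 is given by ∂[p,q] = [q] − [p].
This gives a 3×3 integer matrix of rank 2; reducing to Smith normal form yields diagonal entries (1,1).

Now H_k = ker ∂_k / im ∂_{k+1}, so:

  H_0: rank C_0 − rank ∂_1 = 3 − 2 = 1, and the invariant factors of ∂_1 are all 1, so H_0 = Z.
  H_1: rank ker ∂_1 − rank ∂_2 = (3 − 2) − 0 = 1, and there is no ∂_2, so H_1 = Z.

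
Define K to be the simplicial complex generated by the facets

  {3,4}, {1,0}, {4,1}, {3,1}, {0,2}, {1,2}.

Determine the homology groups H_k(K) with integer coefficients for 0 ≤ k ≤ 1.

H_0 ≅ Z,  H_1 ≅ Z^2.

K has 5 vertices, 6 edges.
rank ∂_0 = 0, rank ∂_1 = 4 ⇒ b_0 = 5 − 0 − 4 = 1; all invariant factors of ∂_1 are 1 so no torsion. So H_0 ≅ Z.
rank ∂_1 = 4, rank ∂_2 = 0 ⇒ b_1 = 6 − 4 − 0 = 2. So H_1 ≅ Z^2.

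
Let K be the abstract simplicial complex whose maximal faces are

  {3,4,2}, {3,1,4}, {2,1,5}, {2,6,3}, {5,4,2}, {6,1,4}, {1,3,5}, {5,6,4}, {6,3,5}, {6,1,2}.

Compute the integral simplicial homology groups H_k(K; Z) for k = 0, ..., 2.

We work with the vertex ordering 1 < 2 < 3 < 4 < 5 < 6. The simplices of K, each written with vertices in increasing order, are:

  0-simplices (6): [1], [2], [3], [4], [5], [6]
  1-simplices (15): [1,2], [1,3], [1,4], [1,5], [1,6], [2,3], [2,4], [2,5], [2,6], [3,4], [3,5], [3,6], [4,5], [4,6], [5,6]
  2-simplices (10): [1,2,5], [1,2,6], [1,3,4], [1,3,5], [1,4,6], [2,3,4], [2,3,6], [2,4,5], [3,5,6], [4,5,6]

so the chain groups are C_0 ≅ Z^6, C_1 ≅ Z^15, C_2 ≅ Z^10.

The boundary map ∂_1: C_1 → C_0 is given by ∂[p,q] = [q] − [p]. For instance
  ∂[2,4] = [4] − [2].
The 6×15 boundary matrix has rank 5 and Smith normal form diag(1,1,1,1,1).

The boundary map ∂_2: C_2 → C_1 sends each 2-simplex [p,q,r] to [q,r] − [p,r] + [p,q]. For instance
  ∂[1,3,4] = [3,4] − [1,4] + [1,3],
  ∂[1,3,5] = [3,5] − [1,5] + [1,3].
As a 15×10 matrix over Z this has rank 10, with invariant factors (1,1,1,1,1,1,1,1,1,2).

From H_k ≅ ker(∂_k) / im(∂_{k+1}) we obtain:

  H_0: rank C_0 − rank ∂_1 = 6 − 5 = 1, and the invariant factors of ∂_1 are all 1, so H_0 = Z.
  H_1: rank ker ∂_1 − rank ∂_2 = (15 − 5) − 10 = 0, and ∂_2 has invariant factor 2 > 1, so H_1 = Z/2.
  H_2: rank ker ∂_2 − rank ∂_3 = (10 − 10) − 0 = 0, and there is no ∂_3, so H_2 = 0.

(K is a triangulation of the real projective plane RP^2.)

H_0 = Z,  H_1 = Z/2,  H_2 = 0.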